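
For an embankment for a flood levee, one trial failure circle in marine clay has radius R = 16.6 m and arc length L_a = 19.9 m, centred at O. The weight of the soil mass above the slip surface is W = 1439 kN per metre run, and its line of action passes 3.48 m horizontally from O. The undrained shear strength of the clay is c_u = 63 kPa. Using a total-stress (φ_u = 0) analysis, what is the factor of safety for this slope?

Taking moments about the centre O, the resisting moment is provided by the undrained shear strength acting along the arc:
M_R = c_u·L_a·R = 63·19.90·16.6 = 20811.4 kN·m/m
M_D = W·d = 1439·3.48 = 5007.7 kN·m/m
FS = M_R / M_D = 20811.4 / 5007.7 = 4.156

FS = 4.16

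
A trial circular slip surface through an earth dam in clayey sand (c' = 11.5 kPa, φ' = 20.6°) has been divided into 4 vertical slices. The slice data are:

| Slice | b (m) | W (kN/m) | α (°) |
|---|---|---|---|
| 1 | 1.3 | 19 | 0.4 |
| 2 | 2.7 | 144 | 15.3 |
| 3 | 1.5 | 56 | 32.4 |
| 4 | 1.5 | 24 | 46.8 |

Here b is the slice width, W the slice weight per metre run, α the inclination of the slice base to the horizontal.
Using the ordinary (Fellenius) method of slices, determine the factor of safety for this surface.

Ordinary method of slices: FS = Σ[c'·Δl_i + (W_i cosα_i)·tanφ'] / Σ W_i sinα_i, with Δl_i = b_i / cosα_i.
Slice 1: Δl = 1.3/cos0.4° = 1.300 m; N'_1 = 19·cos0.4° = 19.0; c'Δl = 14.95; W sinα = 0.1
Slice 2: Δl = 2.7/cos15.3° = 2.799 m; N'_2 = 144·cos15.3° = 138.9; c'Δl = 32.19; W sinα = 38.0
Slice 3: Δl = 1.5/cos32.4° = 1.777 m; N'_3 = 56·cos32.4° = 47.3; c'Δl = 20.43; W sinα = 30.0
Slice 4: Δl = 1.5/cos46.8° = 2.191 m; N'_4 = 24·cos46.8° = 16.4; c'Δl = 25.20; W sinα = 17.5
Σc'Δl = 92.8 kN/m; ΣN' = 221.6 kN/m; ΣW sinα = 85.6 kN/m
Resisting = 92.8 + 221.6·tan20.6° = 92.8 + 83.3 = 176.1 kN/m
FS = 176.1 / 85.6 = 2.056

FS = 2.06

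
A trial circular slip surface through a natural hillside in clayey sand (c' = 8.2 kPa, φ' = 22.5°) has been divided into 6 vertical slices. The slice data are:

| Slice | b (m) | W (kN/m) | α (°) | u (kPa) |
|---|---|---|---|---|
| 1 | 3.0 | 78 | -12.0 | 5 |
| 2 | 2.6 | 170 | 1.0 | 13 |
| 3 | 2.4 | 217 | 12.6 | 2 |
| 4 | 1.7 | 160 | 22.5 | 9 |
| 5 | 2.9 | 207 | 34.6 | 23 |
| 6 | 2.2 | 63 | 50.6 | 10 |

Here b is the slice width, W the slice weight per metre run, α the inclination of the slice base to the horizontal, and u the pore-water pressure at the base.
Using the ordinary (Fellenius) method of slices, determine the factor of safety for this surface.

Ordinary method of slices: FS = Σ[c'·Δl_i + (W_i cosα_i − u_i·Δl_i)·tanφ'] / Σ W_i sinα_i, with Δl_i = b_i / cosα_i.
Slice 1: Δl = 3.0/cos(-12.0°) = 3.067 m; N'_1 = 78·cos(-12.0°) − 5·3.067 = 61.0; c'Δl = 25.15; W sinα = -16.2
Slice 2: Δl = 2.6/cos1.0° = 2.600 m; N'_2 = 170·cos1.0° − 13·2.600 = 136.2; c'Δl = 21.32; W sinα = 3.0
Slice 3: Δl = 2.4/cos12.6° = 2.459 m; N'_3 = 217·cos12.6° − 2·2.459 = 206.9; c'Δl = 20.17; W sinα = 47.3
Slice 4: Δl = 1.7/cos22.5° = 1.840 m; N'_4 = 160·cos22.5° − 9·1.840 = 131.3; c'Δl = 15.09; W sinα = 61.2
Slice 5: Δl = 2.9/cos34.6° = 3.523 m; N'_5 = 207·cos34.6° − 23·3.523 = 89.4; c'Δl = 28.89; W sinα = 117.5
Slice 6: Δl = 2.2/cos50.6° = 3.466 m; N'_6 = 63·cos50.6° − 10·3.466 = 5.3; c'Δl = 28.42; W sinα = 48.7
Σc'Δl = 139.0 kN/m; ΣN' = 629.9 kN/m; ΣW sinα = 261.5 kN/m
Resisting = 139.0 + 629.9·tan22.5° = 139.0 + 260.9 = 400.0 kN/m
FS = 400.0 / 261.5 = 1.529

FS = 1.53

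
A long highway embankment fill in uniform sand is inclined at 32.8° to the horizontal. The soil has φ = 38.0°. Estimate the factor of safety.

For a dry cohesionless infinite slope the factor of safety is FS = tanφ / tanβ.
FS = tan38.0° / tan32.8° = 0.7813 / 0.6445 = 1.212

FS = 1.21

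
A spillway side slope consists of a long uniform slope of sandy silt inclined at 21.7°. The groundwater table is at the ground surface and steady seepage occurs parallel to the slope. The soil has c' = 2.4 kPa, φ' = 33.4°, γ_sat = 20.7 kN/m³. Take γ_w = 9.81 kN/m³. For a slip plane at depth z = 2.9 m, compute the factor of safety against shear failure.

FS = 0.99

With seepage parallel to the slope and the water table at the surface, the effective normal stress on the slip plane uses the buoyant unit weight γ' = γ_sat − γ_w while the driving shear stress uses γ_sat:
FS = [c' + γ' z cos²β tanφ'] / [γ_sat z sinβ cosβ]
γ' = 20.7 − 9.81 = 10.89 kN/m³
Numerator = 2.4 + 10.89·2.9·cos²21.7°·tan33.4° = 2.4 + 10.89·2.9·0.8633·0.6594 = 20.377 kPa
Denominator = 20.7·2.9·sin21.7°·cos21.7° = 20.7·2.9·0.3697·0.9291 = 20.623 kPa
FS = 20.377 / 20.623 = 0.988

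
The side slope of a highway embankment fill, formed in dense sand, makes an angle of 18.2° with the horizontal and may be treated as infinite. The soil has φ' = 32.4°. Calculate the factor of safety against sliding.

For a dry cohesionless infinite slope the factor of safety is FS = tanφ' / tanβ.
FS = tan32.4° / tan18.2° = 0.6346 / 0.3288 = 1.930

FS = 1.93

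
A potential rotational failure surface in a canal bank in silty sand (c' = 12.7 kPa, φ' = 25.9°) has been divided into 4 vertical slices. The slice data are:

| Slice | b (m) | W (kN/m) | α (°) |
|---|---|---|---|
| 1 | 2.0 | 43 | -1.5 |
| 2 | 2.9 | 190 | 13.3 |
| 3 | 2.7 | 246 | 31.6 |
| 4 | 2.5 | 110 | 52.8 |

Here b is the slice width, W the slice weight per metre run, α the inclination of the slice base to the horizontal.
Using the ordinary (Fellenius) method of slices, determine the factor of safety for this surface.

Ordinary method of slices: FS = Σ[c'·Δl_i + (W_i cosα_i)·tanφ'] / Σ W_i sinα_i, with Δl_i = b_i / cosα_i.
Slice 1: Δl = 2.0/cos(-1.5°) = 2.001 m; N'_1 = 43·cos(-1.5°) = 43.0; c'Δl = 25.41; W sinα = -1.1
Slice 2: Δl = 2.9/cos13.3° = 2.980 m; N'_2 = 190·cos13.3° = 184.9; c'Δl = 37.85; W sinα = 43.7
Slice 3: Δl = 2.7/cos31.6° = 3.170 m; N'_3 = 246·cos31.6° = 209.5; c'Δl = 40.26; W sinα = 128.9
Slice 4: Δl = 2.5/cos52.8° = 4.135 m; N'_4 = 110·cos52.8° = 66.5; c'Δl = 52.51; W sinα = 87.6
Σc'Δl = 156.0 kN/m; ΣN' = 503.9 kN/m; ΣW sinα = 259.1 kN/m
Resisting = 156.0 + 503.9·tan25.9° = 156.0 + 244.7 = 400.7 kN/m
FS = 400.7 / 259.1 = 1.547

FS = 1.55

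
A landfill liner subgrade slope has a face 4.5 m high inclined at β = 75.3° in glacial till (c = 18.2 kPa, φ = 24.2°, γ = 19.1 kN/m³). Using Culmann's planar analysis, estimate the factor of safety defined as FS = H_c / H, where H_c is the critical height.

H_c = (4c/γ) · sinβ cosφ / [1 − cos(β − φ)]
    = (4·18.2/19.1) · sin75.3°·cos24.2° / [1 − cos51.1°]
    = 3.812 · 0.8823 / 0.3720 = 9.04 m
FS = H_c / H = 9.04 / 4.5 = 2.009

FS = 2.01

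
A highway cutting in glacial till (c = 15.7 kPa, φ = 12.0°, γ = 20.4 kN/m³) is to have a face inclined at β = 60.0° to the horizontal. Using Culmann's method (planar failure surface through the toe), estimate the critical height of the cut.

H_c = 7.88 m

Culmann's analysis gives the critical failure plane at α_cr = (β + φ)/2 = (60.0 + 12.0)/2 = 36.0°, and the critical height
H_c = (4c/γ) · sinβ cosφ / [1 − cos(β − φ)]
    = (4·15.7/20.4) · sin60.0°·cos12.0° / [1 − cos(48.0°)]
    = 3.078 · 0.8660·0.9781 / [1 − 0.6691]
    = 3.078 · 0.8471 / 0.3309
    = 7.88 m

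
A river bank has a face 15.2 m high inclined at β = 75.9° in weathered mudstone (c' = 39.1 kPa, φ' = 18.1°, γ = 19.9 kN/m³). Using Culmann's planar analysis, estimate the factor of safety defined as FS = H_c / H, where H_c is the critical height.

FS = 1.02

H_c = (4c'/γ) · sinβ cosφ' / [1 − cos(β − φ')]
    = (4·39.1/19.9) · sin75.9°·cos18.1° / [1 − cos57.8°]
    = 7.859 · 0.9219 / 0.4671 = 15.51 m
FS = H_c / H = 15.51 / 15.2 = 1.020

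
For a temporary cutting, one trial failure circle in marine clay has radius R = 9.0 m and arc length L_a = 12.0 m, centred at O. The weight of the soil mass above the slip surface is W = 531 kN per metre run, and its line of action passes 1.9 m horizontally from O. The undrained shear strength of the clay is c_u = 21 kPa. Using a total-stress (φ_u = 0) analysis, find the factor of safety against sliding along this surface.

FS = 2.25

Taking moments about the centre O, the resisting moment is provided by the undrained shear strength acting along the arc:
M_R = c_u·L_a·R = 21·12.00·9.0 = 2268.0 kN·m/m
M_D = W·d = 531·1.9 = 1008.9 kN·m/m
FS = M_R / M_D = 2268.0 / 1008.9 = 2.248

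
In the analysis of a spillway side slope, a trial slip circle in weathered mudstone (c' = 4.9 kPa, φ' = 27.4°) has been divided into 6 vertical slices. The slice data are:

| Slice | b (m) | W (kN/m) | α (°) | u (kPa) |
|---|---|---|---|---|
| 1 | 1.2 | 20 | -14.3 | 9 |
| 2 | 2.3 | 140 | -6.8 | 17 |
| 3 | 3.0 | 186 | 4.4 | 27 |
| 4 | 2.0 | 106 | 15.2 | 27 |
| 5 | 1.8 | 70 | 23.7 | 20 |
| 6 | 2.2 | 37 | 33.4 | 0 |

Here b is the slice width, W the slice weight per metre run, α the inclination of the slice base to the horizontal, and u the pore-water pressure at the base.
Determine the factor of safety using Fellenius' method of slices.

FS = 3.30

Ordinary method of slices: FS = Σ[c'·Δl_i + (W_i cosα_i − u_i·Δl_i)·tanφ'] / Σ W_i sinα_i, with Δl_i = b_i / cosα_i.
Slice 1: Δl = 1.2/cos(-14.3°) = 1.238 m; N'_1 = 20·cos(-14.3°) − 9·1.238 = 8.2; c'Δl = 6.07; W sinα = -4.9
Slice 2: Δl = 2.3/cos(-6.8°) = 2.316 m; N'_2 = 140·cos(-6.8°) − 17·2.316 = 99.6; c'Δl = 11.35; W sinα = -16.6
Slice 3: Δl = 3.0/cos4.4° = 3.009 m; N'_3 = 186·cos4.4° − 27·3.009 = 104.2; c'Δl = 14.74; W sinα = 14.3
Slice 4: Δl = 2.0/cos15.2° = 2.073 m; N'_4 = 106·cos15.2° − 27·2.073 = 46.3; c'Δl = 10.16; W sinα = 27.8
Slice 5: Δl = 1.8/cos23.7° = 1.966 m; N'_5 = 70·cos23.7° − 20·1.966 = 24.8; c'Δl = 9.63; W sinα = 28.1
Slice 6: Δl = 2.2/cos33.4° = 2.635 m; N'_6 = 37·cos33.4° − 0·2.635 = 30.9; c'Δl = 12.91; W sinα = 20.4
Σc'Δl = 64.9 kN/m; ΣN' = 314.1 kN/m; ΣW sinα = 69.0 kN/m
Resisting = 64.9 + 314.1·tan27.4° = 64.9 + 162.8 = 227.7 kN/m
FS = 227.7 / 69.0 = 3.297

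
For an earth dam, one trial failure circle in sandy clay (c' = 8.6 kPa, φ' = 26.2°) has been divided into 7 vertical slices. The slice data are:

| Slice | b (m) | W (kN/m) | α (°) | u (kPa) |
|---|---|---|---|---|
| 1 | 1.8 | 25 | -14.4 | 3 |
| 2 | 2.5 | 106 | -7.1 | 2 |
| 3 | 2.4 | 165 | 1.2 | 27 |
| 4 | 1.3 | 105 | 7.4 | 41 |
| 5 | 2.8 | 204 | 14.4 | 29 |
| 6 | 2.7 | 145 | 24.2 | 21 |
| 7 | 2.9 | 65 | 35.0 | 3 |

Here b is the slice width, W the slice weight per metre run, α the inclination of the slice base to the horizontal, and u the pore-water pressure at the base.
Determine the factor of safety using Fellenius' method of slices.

FS = 2.72

Ordinary method of slices: FS = Σ[c'·Δl_i + (W_i cosα_i − u_i·Δl_i)·tanφ'] / Σ W_i sinα_i, with Δl_i = b_i / cosα_i.
Slice 1: Δl = 1.8/cos(-14.4°) = 1.858 m; N'_1 = 25·cos(-14.4°) − 3·1.858 = 18.6; c'Δl = 15.98; W sinα = -6.2
Slice 2: Δl = 2.5/cos(-7.1°) = 2.519 m; N'_2 = 106·cos(-7.1°) − 2·2.519 = 100.1; c'Δl = 21.67; W sinα = -13.1
Slice 3: Δl = 2.4/cos1.2° = 2.401 m; N'_3 = 165·cos1.2° − 27·2.401 = 100.1; c'Δl = 20.64; W sinα = 3.5
Slice 4: Δl = 1.3/cos7.4° = 1.311 m; N'_4 = 105·cos7.4° − 41·1.311 = 50.4; c'Δl = 11.27; W sinα = 13.5
Slice 5: Δl = 2.8/cos14.4° = 2.891 m; N'_5 = 204·cos14.4° − 29·2.891 = 113.8; c'Δl = 24.86; W sinα = 50.7
Slice 6: Δl = 2.7/cos24.2° = 2.960 m; N'_6 = 145·cos24.2° − 21·2.960 = 70.1; c'Δl = 25.46; W sinα = 59.4
Slice 7: Δl = 2.9/cos35.0° = 3.540 m; N'_7 = 65·cos35.0° − 3·3.540 = 42.6; c'Δl = 30.45; W sinα = 37.3
Σc'Δl = 150.3 kN/m; ΣN' = 495.8 kN/m; ΣW sinα = 145.1 kN/m
Resisting = 150.3 + 495.8·tan26.2° = 150.3 + 244.0 = 394.3 kN/m
FS = 394.3 / 145.1 = 2.717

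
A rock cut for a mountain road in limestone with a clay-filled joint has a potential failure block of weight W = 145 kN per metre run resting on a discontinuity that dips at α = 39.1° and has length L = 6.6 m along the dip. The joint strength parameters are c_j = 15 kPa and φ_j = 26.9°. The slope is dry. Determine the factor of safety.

Resolving the block weight along and normal to the plane and applying the Mohr–Coulomb strength on the joint:
N' = W cosα = 145·cos39.1° = 112.5 kN/m
Driving force T = W sinα = 145·sin39.1° = 91.4 kN/m
Resisting force R = c_j·L + N'·tanφ_j = 15·6.6 + 112.5·tan26.9° = 99.0 + 57.1 = 156.1 kN/m
FS = R / T = 156.1 / 91.4 = 1.707

FS = 1.71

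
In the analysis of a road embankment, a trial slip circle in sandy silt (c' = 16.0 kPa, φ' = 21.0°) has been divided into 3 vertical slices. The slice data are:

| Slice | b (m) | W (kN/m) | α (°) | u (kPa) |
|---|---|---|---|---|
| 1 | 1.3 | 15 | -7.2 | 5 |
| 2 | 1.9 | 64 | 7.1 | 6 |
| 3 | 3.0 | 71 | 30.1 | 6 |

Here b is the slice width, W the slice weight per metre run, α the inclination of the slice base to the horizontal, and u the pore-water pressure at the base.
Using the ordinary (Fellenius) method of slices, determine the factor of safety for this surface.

Ordinary method of slices: FS = Σ[c'·Δl_i + (W_i cosα_i − u_i·Δl_i)·tanφ'] / Σ W_i sinα_i, with Δl_i = b_i / cosα_i.
Slice 1: Δl = 1.3/cos(-7.2°) = 1.310 m; N'_1 = 15·cos(-7.2°) − 5·1.310 = 8.3; c'Δl = 20.97; W sinα = -1.9
Slice 2: Δl = 1.9/cos7.1° = 1.915 m; N'_2 = 64·cos7.1° − 6·1.915 = 52.0; c'Δl = 30.63; W sinα = 7.9
Slice 3: Δl = 3.0/cos30.1° = 3.468 m; N'_3 = 71·cos30.1° − 6·3.468 = 40.6; c'Δl = 55.48; W sinα = 35.6
Σc'Δl = 107.1 kN/m; ΣN' = 101.0 kN/m; ΣW sinα = 41.6 kN/m
Resisting = 107.1 + 101.0·tan21.0° = 107.1 + 38.8 = 145.8 kN/m
FS = 145.8 / 41.6 = 3.503

FS = 3.50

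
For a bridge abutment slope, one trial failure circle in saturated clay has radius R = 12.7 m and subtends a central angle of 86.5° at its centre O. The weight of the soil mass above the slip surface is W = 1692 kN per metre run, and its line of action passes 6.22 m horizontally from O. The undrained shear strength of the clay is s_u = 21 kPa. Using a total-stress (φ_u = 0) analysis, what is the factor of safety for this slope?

FS = 0.49

Taking moments about the centre O, the resisting moment is provided by the undrained shear strength acting along the arc:
Arc length L_a = R·θ = 12.7·(86.5°·π/180) = 12.7·1.5097 = 19.17 m
M_R = s_u·L_a·R = 21·19.17·12.7 = 5113.5 kN·m/m
M_D = W·d = 1692·6.22 = 10524.2 kN·m/m
FS = M_R / M_D = 5113.5 / 10524.2 = 0.486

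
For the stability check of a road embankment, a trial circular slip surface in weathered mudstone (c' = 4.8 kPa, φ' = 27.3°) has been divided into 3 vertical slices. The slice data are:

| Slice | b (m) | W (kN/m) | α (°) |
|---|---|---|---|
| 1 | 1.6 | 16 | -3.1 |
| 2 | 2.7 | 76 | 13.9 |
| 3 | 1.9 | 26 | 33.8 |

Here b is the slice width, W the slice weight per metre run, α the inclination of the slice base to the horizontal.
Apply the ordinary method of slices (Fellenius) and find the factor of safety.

FS = 2.81

Ordinary method of slices: FS = Σ[c'·Δl_i + (W_i cosα_i)·tanφ'] / Σ W_i sinα_i, with Δl_i = b_i / cosα_i.
Slice 1: Δl = 1.6/cos(-3.1°) = 1.602 m; N'_1 = 16·cos(-3.1°) = 16.0; c'Δl = 7.69; W sinα = -0.9
Slice 2: Δl = 2.7/cos13.9° = 2.781 m; N'_2 = 76·cos13.9° = 73.8; c'Δl = 13.35; W sinα = 18.3
Slice 3: Δl = 1.9/cos33.8° = 2.286 m; N'_3 = 26·cos33.8° = 21.6; c'Δl = 10.97; W sinα = 14.5
Σc'Δl = 32.0 kN/m; ΣN' = 111.4 kN/m; ΣW sinα = 31.9 kN/m
Resisting = 32.0 + 111.4·tan27.3° = 32.0 + 57.5 = 89.5 kN/m
FS = 89.5 / 31.9 = 2.809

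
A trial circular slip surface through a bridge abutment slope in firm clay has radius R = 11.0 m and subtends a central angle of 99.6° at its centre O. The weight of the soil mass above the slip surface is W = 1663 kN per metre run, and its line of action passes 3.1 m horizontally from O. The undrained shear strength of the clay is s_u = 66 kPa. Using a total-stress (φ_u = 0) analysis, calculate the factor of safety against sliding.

Taking moments about the centre O, the resisting moment is provided by the undrained shear strength acting along the arc:
Arc length L_a = R·θ = 11.0·(99.6°·π/180) = 11.0·1.7383 = 19.12 m
M_R = s_u·L_a·R = 66·19.12·11.0 = 13882.4 kN·m/m
M_D = W·d = 1663·3.1 = 5155.3 kN·m/m
FS = M_R / M_D = 13882.4 / 5155.3 = 2.693

FS = 2.69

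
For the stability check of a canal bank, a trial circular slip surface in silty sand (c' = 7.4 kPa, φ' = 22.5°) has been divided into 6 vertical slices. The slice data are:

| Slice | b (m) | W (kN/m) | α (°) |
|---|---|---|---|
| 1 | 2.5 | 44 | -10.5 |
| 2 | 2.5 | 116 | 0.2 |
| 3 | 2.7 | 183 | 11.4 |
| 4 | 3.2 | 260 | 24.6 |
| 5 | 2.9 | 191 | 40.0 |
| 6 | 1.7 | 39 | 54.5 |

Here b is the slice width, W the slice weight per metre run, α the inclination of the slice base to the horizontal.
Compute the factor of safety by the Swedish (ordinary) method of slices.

FS = 1.52

Ordinary method of slices: FS = Σ[c'·Δl_i + (W_i cosα_i)·tanφ'] / Σ W_i sinα_i, with Δl_i = b_i / cosα_i.
Slice 1: Δl = 2.5/cos(-10.5°) = 2.543 m; N'_1 = 44·cos(-10.5°) = 43.3; c'Δl = 18.82; W sinα = -8.0
Slice 2: Δl = 2.5/cos0.2° = 2.500 m; N'_2 = 116·cos0.2° = 116.0; c'Δl = 18.50; W sinα = 0.4
Slice 3: Δl = 2.7/cos11.4° = 2.754 m; N'_3 = 183·cos11.4° = 179.4; c'Δl = 20.38; W sinα = 36.2
Slice 4: Δl = 3.2/cos24.6° = 3.519 m; N'_4 = 260·cos24.6° = 236.4; c'Δl = 26.04; W sinα = 108.2
Slice 5: Δl = 2.9/cos40.0° = 3.786 m; N'_5 = 191·cos40.0° = 146.3; c'Δl = 28.01; W sinα = 122.8
Slice 6: Δl = 1.7/cos54.5° = 2.927 m; N'_6 = 39·cos54.5° = 22.6; c'Δl = 21.66; W sinα = 31.8
Σc'Δl = 133.4 kN/m; ΣN' = 744.0 kN/m; ΣW sinα = 291.3 kN/m
Resisting = 133.4 + 744.0·tan22.5° = 133.4 + 308.2 = 441.6 kN/m
FS = 441.6 / 291.3 = 1.516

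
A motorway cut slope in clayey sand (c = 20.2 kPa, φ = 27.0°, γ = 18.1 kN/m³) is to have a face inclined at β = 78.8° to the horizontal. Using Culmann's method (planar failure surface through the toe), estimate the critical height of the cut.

H_c = 10.23 m

Culmann's analysis gives the critical failure plane at α_cr = (β + φ)/2 = (78.8 + 27.0)/2 = 52.9°, and the critical height
H_c = (4c/γ) · sinβ cosφ / [1 − cos(β − φ)]
    = (4·20.2/18.1) · sin78.8°·cos27.0° / [1 − cos(51.8°)]
    = 4.464 · 0.9810·0.8910 / [1 − 0.6184]
    = 4.464 · 0.8740 / 0.3816
    = 10.23 m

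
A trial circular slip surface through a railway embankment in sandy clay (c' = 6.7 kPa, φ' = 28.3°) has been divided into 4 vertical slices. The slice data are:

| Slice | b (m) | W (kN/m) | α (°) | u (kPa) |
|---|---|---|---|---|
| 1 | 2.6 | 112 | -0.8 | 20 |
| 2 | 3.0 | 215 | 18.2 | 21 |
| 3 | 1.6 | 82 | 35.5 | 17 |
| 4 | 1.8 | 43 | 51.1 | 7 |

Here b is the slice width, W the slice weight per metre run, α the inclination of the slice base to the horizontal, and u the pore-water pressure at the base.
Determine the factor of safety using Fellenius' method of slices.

Ordinary method of slices: FS = Σ[c'·Δl_i + (W_i cosα_i − u_i·Δl_i)·tanφ'] / Σ W_i sinα_i, with Δl_i = b_i / cosα_i.
Slice 1: Δl = 2.6/cos(-0.8°) = 2.600 m; N'_1 = 112·cos(-0.8°) − 20·2.600 = 60.0; c'Δl = 17.42; W sinα = -1.6
Slice 2: Δl = 3.0/cos18.2° = 3.158 m; N'_2 = 215·cos18.2° − 21·3.158 = 137.9; c'Δl = 21.16; W sinα = 67.2
Slice 3: Δl = 1.6/cos35.5° = 1.965 m; N'_3 = 82·cos35.5° − 17·1.965 = 33.3; c'Δl = 13.17; W sinα = 47.6
Slice 4: Δl = 1.8/cos51.1° = 2.866 m; N'_4 = 43·cos51.1° − 7·2.866 = 6.9; c'Δl = 19.20; W sinα = 33.5
Σc'Δl = 71.0 kN/m; ΣN' = 238.2 kN/m; ΣW sinα = 146.7 kN/m
Resisting = 71.0 + 238.2·tan28.3° = 71.0 + 128.3 = 199.2 kN/m
FS = 199.2 / 146.7 = 1.358

FS = 1.36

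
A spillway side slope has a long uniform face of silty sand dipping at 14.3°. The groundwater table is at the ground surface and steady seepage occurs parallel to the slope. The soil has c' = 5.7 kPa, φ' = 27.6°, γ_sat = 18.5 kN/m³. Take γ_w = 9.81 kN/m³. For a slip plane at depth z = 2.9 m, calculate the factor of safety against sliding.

FS = 1.41

With seepage parallel to the slope and the water table at the surface, the effective normal stress on the slip plane uses the buoyant unit weight γ' = γ_sat − γ_w while the driving shear stress uses γ_sat:
FS = [c' + γ' z cos²β tanφ'] / [γ_sat z sinβ cosβ]
γ' = 18.5 − 9.81 = 8.69 kN/m³
Numerator = 5.7 + 8.69·2.9·cos²14.3°·tan27.6° = 5.7 + 8.69·2.9·0.9390·0.5228 = 18.071 kPa
Denominator = 18.5·2.9·sin14.3°·cos14.3° = 18.5·2.9·0.2470·0.9690 = 12.841 kPa
FS = 18.071 / 12.841 = 1.407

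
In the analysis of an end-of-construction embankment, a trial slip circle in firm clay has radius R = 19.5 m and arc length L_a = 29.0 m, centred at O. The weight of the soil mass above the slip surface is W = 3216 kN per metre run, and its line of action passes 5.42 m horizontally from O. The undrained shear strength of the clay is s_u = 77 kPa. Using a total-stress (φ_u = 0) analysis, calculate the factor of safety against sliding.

FS = 2.50

Taking moments about the centre O, the resisting moment is provided by the undrained shear strength acting along the arc:
M_R = s_u·L_a·R = 77·29.00·19.5 = 43543.5 kN·m/m
M_D = W·d = 3216·5.42 = 17430.7 kN·m/m
FS = M_R / M_D = 43543.5 / 17430.7 = 2.498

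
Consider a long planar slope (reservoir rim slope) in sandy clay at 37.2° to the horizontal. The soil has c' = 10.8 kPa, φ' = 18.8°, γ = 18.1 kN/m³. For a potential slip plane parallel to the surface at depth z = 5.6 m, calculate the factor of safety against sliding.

For an infinite slope with a slip plane parallel to the surface (no pore pressure): FS = [c' + γz cos²β tanφ'] / [γz sinβ cosβ].
γz = 18.1·5.6 = 101.36 kN/m²
Numerator = 10.8 + 101.36·cos²37.2°·tan18.8° = 10.8 + 101.36·0.6345·0.3404 = 32.693 kPa
Denominator = 101.36·sin37.2°·cos37.2° = 101.36·0.6046·0.7965 = 48.813 kPa
FS = 32.693 / 48.813 = 0.670

FS = 0.67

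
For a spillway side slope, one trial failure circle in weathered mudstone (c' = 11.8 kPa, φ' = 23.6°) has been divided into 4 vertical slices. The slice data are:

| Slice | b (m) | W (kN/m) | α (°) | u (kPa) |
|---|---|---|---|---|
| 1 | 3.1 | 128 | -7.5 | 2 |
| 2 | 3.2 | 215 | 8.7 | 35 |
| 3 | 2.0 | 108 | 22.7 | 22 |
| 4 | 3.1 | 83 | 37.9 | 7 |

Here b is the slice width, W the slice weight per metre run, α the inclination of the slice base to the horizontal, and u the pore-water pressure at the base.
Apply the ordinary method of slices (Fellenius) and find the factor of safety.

Ordinary method of slices: FS = Σ[c'·Δl_i + (W_i cosα_i − u_i·Δl_i)·tanφ'] / Σ W_i sinα_i, with Δl_i = b_i / cosα_i.
Slice 1: Δl = 3.1/cos(-7.5°) = 3.127 m; N'_1 = 128·cos(-7.5°) − 2·3.127 = 120.7; c'Δl = 36.90; W sinα = -16.7
Slice 2: Δl = 3.2/cos8.7° = 3.237 m; N'_2 = 215·cos8.7° − 35·3.237 = 99.2; c'Δl = 38.20; W sinα = 32.5
Slice 3: Δl = 2.0/cos22.7° = 2.168 m; N'_3 = 108·cos22.7° − 22·2.168 = 51.9; c'Δl = 25.58; W sinα = 41.7
Slice 4: Δl = 3.1/cos37.9° = 3.929 m; N'_4 = 83·cos37.9° − 7·3.929 = 38.0; c'Δl = 46.36; W sinα = 51.0
Σc'Δl = 147.0 kN/m; ΣN' = 309.8 kN/m; ΣW sinα = 108.5 kN/m
Resisting = 147.0 + 309.8·tan23.6° = 147.0 + 135.4 = 282.4 kN/m
FS = 282.4 / 108.5 = 2.603

FS = 2.60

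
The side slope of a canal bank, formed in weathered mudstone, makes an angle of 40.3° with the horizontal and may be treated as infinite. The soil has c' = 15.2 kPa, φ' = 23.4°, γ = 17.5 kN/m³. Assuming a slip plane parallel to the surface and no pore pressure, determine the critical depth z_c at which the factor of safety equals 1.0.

z_c = 3.60 m

Setting FS = 1.00 in FS = [c' + γz cos²β tanφ'] / [γz sinβ cosβ] and solving for z:
z = c' / [γ cosβ (FS·sinβ − cosβ·tanφ')]
  = 15.2 / [17.5·cos40.3°·(1.00·sin40.3° − cos40.3°·tan23.4°)]
  = 15.2 / [17.5·0.7627·(1.00·0.6468 − 0.7627·0.4327)]
  = 15.2 / 4.2276 = 3.595 m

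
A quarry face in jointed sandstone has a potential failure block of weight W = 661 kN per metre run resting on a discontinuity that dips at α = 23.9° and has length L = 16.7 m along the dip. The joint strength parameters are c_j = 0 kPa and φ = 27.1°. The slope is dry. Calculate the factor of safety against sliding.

FS = 1.15

Resolving the block weight along and normal to the plane and applying the Mohr–Coulomb strength on the joint:
N' = W cosα = 661·cos23.9° = 604.3 kN/m
Driving force T = W sinα = 661·sin23.9° = 267.8 kN/m
Resisting force R = c_j·L + N'·tanφ = 0·16.7 + 604.3·tan27.1° = 0.0 + 309.2 = 309.2 kN/m
FS = R / T = 309.2 / 267.8 = 1.155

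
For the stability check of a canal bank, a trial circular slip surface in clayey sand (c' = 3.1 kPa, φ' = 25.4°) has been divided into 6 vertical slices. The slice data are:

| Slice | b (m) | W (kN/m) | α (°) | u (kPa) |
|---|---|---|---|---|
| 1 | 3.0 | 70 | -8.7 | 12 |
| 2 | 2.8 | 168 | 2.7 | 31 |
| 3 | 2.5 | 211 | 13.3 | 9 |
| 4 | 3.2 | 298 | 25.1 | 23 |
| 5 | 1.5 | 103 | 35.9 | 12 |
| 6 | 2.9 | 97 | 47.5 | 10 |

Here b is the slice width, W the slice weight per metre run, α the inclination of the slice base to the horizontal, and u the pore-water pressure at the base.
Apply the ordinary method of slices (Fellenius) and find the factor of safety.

FS = 1.07

Ordinary method of slices: FS = Σ[c'·Δl_i + (W_i cosα_i − u_i·Δl_i)·tanφ'] / Σ W_i sinα_i, with Δl_i = b_i / cosα_i.
Slice 1: Δl = 3.0/cos(-8.7°) = 3.035 m; N'_1 = 70·cos(-8.7°) − 12·3.035 = 32.8; c'Δl = 9.41; W sinα = -10.6
Slice 2: Δl = 2.8/cos2.7° = 2.803 m; N'_2 = 168·cos2.7° − 31·2.803 = 80.9; c'Δl = 8.69; W sinα = 7.9
Slice 3: Δl = 2.5/cos13.3° = 2.569 m; N'_3 = 211·cos13.3° − 9·2.569 = 182.2; c'Δl = 7.96; W sinα = 48.5
Slice 4: Δl = 3.2/cos25.1° = 3.534 m; N'_4 = 298·cos25.1° − 23·3.534 = 188.6; c'Δl = 10.95; W sinα = 126.4
Slice 5: Δl = 1.5/cos35.9° = 1.852 m; N'_5 = 103·cos35.9° − 12·1.852 = 61.2; c'Δl = 5.74; W sinα = 60.4
Slice 6: Δl = 2.9/cos47.5° = 4.293 m; N'_6 = 97·cos47.5° − 10·4.293 = 22.6; c'Δl = 13.31; W sinα = 71.5
Σc'Δl = 56.1 kN/m; ΣN' = 568.3 kN/m; ΣW sinα = 304.2 kN/m
Resisting = 56.1 + 568.3·tan25.4° = 56.1 + 269.9 = 325.9 kN/m
FS = 325.9 / 304.2 = 1.071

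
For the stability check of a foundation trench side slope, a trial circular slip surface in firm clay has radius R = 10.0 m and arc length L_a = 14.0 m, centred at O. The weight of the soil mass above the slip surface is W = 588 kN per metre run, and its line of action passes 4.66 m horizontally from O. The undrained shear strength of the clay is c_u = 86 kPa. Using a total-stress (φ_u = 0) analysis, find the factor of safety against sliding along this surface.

Taking moments about the centre O, the resisting moment is provided by the undrained shear strength acting along the arc:
M_R = c_u·L_a·R = 86·14.00·10.0 = 12040.0 kN·m/m
M_D = W·d = 588·4.66 = 2740.1 kN·m/m
FS = M_R / M_D = 12040.0 / 2740.1 = 4.394

FS = 4.39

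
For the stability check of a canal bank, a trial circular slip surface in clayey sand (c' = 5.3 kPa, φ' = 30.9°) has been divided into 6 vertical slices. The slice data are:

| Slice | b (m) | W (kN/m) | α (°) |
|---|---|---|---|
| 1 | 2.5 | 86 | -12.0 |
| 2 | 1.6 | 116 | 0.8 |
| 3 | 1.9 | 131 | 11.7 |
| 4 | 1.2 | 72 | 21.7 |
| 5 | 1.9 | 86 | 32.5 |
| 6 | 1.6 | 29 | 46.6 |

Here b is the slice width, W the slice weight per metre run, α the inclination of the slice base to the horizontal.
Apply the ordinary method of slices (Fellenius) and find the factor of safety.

Ordinary method of slices: FS = Σ[c'·Δl_i + (W_i cosα_i)·tanφ'] / Σ W_i sinα_i, with Δl_i = b_i / cosα_i.
Slice 1: Δl = 2.5/cos(-12.0°) = 2.556 m; N'_1 = 86·cos(-12.0°) = 84.1; c'Δl = 13.55; W sinα = -17.9
Slice 2: Δl = 1.6/cos0.8° = 1.600 m; N'_2 = 116·cos0.8° = 116.0; c'Δl = 8.48; W sinα = 1.6
Slice 3: Δl = 1.9/cos11.7° = 1.940 m; N'_3 = 131·cos11.7° = 128.3; c'Δl = 10.28; W sinα = 26.6
Slice 4: Δl = 1.2/cos21.7° = 1.292 m; N'_4 = 72·cos21.7° = 66.9; c'Δl = 6.85; W sinα = 26.6
Slice 5: Δl = 1.9/cos32.5° = 2.253 m; N'_5 = 86·cos32.5° = 72.5; c'Δl = 11.94; W sinα = 46.2
Slice 6: Δl = 1.6/cos46.6° = 2.329 m; N'_6 = 29·cos46.6° = 19.9; c'Δl = 12.34; W sinα = 21.1
Σc'Δl = 63.4 kN/m; ΣN' = 487.7 kN/m; ΣW sinα = 104.2 kN/m
Resisting = 63.4 + 487.7·tan30.9° = 63.4 + 291.9 = 355.3 kN/m
FS = 355.3 / 104.2 = 3.410

FS = 3.41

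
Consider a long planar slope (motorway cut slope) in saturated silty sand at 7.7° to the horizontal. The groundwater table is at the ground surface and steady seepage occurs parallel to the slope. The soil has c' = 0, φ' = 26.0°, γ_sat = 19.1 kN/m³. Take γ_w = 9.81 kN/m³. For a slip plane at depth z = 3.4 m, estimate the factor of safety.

FS = 1.75

With seepage parallel to the slope and the water table at the surface, the effective normal stress on the slip plane uses the buoyant unit weight γ' = γ_sat − γ_w while the driving shear stress uses γ_sat:
FS = [c' + γ' z cos²β tanφ'] / [γ_sat z sinβ cosβ]
(For c' = 0 this reduces to FS = (γ'/γ_sat)·tanφ'/tanβ.)
γ' = 19.1 − 9.81 = 9.29 kN/m³
Numerator = 0.0 + 9.29·3.4·cos²7.7°·tan26.0° = 0.0 + 9.29·3.4·0.9820·0.4877 = 15.129 kPa
Denominator = 19.1·3.4·sin7.7°·cos7.7° = 19.1·3.4·0.1340·0.9910 = 8.623 kPa
FS = 15.129 / 8.623 = 1.755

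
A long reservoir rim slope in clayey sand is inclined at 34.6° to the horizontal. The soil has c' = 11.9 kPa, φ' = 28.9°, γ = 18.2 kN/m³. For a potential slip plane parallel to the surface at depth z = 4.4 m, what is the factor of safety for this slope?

FS = 1.12

For an infinite slope with a slip plane parallel to the surface (no pore pressure): FS = [c' + γz cos²β tanφ'] / [γz sinβ cosβ].
γz = 18.2·4.4 = 80.08 kN/m²
Numerator = 11.9 + 80.08·cos²34.6°·tan28.9° = 11.9 + 80.08·0.6776·0.5520 = 41.852 kPa
Denominator = 80.08·sin34.6°·cos34.6° = 80.08·0.5678·0.8231 = 37.430 kPa
FS = 41.852 / 37.430 = 1.118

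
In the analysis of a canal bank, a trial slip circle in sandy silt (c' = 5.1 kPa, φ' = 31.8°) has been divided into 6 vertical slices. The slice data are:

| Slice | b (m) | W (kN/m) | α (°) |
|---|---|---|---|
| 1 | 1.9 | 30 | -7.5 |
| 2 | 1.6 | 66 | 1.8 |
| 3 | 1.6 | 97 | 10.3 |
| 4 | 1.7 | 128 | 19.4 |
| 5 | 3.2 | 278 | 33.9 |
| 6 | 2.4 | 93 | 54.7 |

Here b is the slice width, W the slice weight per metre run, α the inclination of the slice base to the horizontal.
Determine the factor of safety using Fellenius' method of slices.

Ordinary method of slices: FS = Σ[c'·Δl_i + (W_i cosα_i)·tanφ'] / Σ W_i sinα_i, with Δl_i = b_i / cosα_i.
Slice 1: Δl = 1.9/cos(-7.5°) = 1.916 m; N'_1 = 30·cos(-7.5°) = 29.7; c'Δl = 9.77; W sinα = -3.9
Slice 2: Δl = 1.6/cos1.8° = 1.601 m; N'_2 = 66·cos1.8° = 66.0; c'Δl = 8.16; W sinα = 2.1
Slice 3: Δl = 1.6/cos10.3° = 1.626 m; N'_3 = 97·cos10.3° = 95.4; c'Δl = 8.29; W sinα = 17.3
Slice 4: Δl = 1.7/cos19.4° = 1.802 m; N'_4 = 128·cos19.4° = 120.7; c'Δl = 9.19; W sinα = 42.5
Slice 5: Δl = 3.2/cos33.9° = 3.855 m; N'_5 = 278·cos33.9° = 230.7; c'Δl = 19.66; W sinα = 155.1
Slice 6: Δl = 2.4/cos54.7° = 4.153 m; N'_6 = 93·cos54.7° = 53.7; c'Δl = 21.18; W sinα = 75.9
Σc'Δl = 76.3 kN/m; ΣN' = 596.4 kN/m; ΣW sinα = 289.0 kN/m
Resisting = 76.3 + 596.4·tan31.8° = 76.3 + 369.8 = 446.0 kN/m
FS = 446.0 / 289.0 = 1.544

FS = 1.54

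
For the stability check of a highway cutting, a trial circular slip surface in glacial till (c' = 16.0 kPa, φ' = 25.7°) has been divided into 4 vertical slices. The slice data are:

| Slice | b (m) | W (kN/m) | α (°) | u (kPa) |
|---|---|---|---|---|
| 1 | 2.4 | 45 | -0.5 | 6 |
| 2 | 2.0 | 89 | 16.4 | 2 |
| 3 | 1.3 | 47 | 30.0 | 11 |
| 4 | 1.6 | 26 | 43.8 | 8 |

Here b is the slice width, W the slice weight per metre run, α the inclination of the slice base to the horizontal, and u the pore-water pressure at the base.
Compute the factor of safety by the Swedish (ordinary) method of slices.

FS = 2.98

Ordinary method of slices: FS = Σ[c'·Δl_i + (W_i cosα_i − u_i·Δl_i)·tanφ'] / Σ W_i sinα_i, with Δl_i = b_i / cosα_i.
Slice 1: Δl = 2.4/cos(-0.5°) = 2.400 m; N'_1 = 45·cos(-0.5°) − 6·2.400 = 30.6; c'Δl = 38.40; W sinα = -0.4
Slice 2: Δl = 2.0/cos16.4° = 2.085 m; N'_2 = 89·cos16.4° − 2·2.085 = 81.2; c'Δl = 33.36; W sinα = 25.1
Slice 3: Δl = 1.3/cos30.0° = 1.501 m; N'_3 = 47·cos30.0° − 11·1.501 = 24.2; c'Δl = 24.02; W sinα = 23.5
Slice 4: Δl = 1.6/cos43.8° = 2.217 m; N'_4 = 26·cos43.8° − 8·2.217 = 1.0; c'Δl = 35.47; W sinα = 18.0
Σc'Δl = 131.2 kN/m; ΣN' = 137.0 kN/m; ΣW sinα = 66.2 kN/m
Resisting = 131.2 + 137.0·tan25.7° = 131.2 + 65.9 = 197.2 kN/m
FS = 197.2 / 66.2 = 2.977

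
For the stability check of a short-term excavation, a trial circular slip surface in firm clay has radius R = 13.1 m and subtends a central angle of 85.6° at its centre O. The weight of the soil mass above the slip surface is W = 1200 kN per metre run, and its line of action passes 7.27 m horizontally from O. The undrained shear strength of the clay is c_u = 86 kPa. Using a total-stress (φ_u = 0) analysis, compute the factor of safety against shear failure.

FS = 2.53

Taking moments about the centre O, the resisting moment is provided by the undrained shear strength acting along the arc:
Arc length L_a = R·θ = 13.1·(85.6°·π/180) = 13.1·1.4940 = 19.57 m
M_R = c_u·L_a·R = 86·19.57·13.1 = 22049.2 kN·m/m
M_D = W·d = 1200·7.27 = 8724.0 kN·m/m
FS = M_R / M_D = 22049.2 / 8724.0 = 2.527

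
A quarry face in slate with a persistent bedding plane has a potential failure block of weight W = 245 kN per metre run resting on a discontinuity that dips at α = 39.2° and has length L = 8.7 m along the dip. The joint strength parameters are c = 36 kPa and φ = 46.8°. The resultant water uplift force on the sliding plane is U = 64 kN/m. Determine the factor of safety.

Resolving the block weight along and normal to the plane and applying the Mohr–Coulomb strength on the joint:
N' = W cosα − U = 245·cos39.2° − 64 = 125.9 kN/m
Driving force T = W sinα = 245·sin39.2° = 154.8 kN/m
Resisting force R = c·L + N'·tanφ = 36·8.7 + 125.9·tan46.8° = 313.2 + 134.0 = 447.2 kN/m
FS = R / T = 447.2 / 154.8 = 2.888

FS = 2.89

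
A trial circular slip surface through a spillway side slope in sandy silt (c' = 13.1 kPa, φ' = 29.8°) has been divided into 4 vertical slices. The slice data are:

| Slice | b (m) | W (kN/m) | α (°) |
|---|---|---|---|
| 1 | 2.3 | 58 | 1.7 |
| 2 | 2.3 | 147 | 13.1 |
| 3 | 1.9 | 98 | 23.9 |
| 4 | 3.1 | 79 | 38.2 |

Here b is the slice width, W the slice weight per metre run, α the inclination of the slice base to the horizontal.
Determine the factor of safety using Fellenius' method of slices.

Ordinary method of slices: FS = Σ[c'·Δl_i + (W_i cosα_i)·tanφ'] / Σ W_i sinα_i, with Δl_i = b_i / cosα_i.
Slice 1: Δl = 2.3/cos1.7° = 2.301 m; N'_1 = 58·cos1.7° = 58.0; c'Δl = 30.14; W sinα = 1.7
Slice 2: Δl = 2.3/cos13.1° = 2.361 m; N'_2 = 147·cos13.1° = 143.2; c'Δl = 30.94; W sinα = 33.3
Slice 3: Δl = 1.9/cos23.9° = 2.078 m; N'_3 = 98·cos23.9° = 89.6; c'Δl = 27.22; W sinα = 39.7
Slice 4: Δl = 3.1/cos38.2° = 3.945 m; N'_4 = 79·cos38.2° = 62.1; c'Δl = 51.68; W sinα = 48.9
Σc'Δl = 140.0 kN/m; ΣN' = 352.8 kN/m; ΣW sinα = 123.6 kN/m
Resisting = 140.0 + 352.8·tan29.8° = 140.0 + 202.1 = 342.0 kN/m
FS = 342.0 / 123.6 = 2.767

FS = 2.77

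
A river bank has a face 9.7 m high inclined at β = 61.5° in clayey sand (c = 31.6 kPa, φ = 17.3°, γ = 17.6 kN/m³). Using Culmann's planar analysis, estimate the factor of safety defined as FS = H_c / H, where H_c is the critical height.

FS = 2.19

H_c = (4c/γ) · sinβ cosφ / [1 − cos(β − φ)]
    = (4·31.6/17.6) · sin61.5°·cos17.3° / [1 − cos44.2°]
    = 7.182 · 0.8391 / 0.2831 = 21.29 m
FS = H_c / H = 21.29 / 9.7 = 2.194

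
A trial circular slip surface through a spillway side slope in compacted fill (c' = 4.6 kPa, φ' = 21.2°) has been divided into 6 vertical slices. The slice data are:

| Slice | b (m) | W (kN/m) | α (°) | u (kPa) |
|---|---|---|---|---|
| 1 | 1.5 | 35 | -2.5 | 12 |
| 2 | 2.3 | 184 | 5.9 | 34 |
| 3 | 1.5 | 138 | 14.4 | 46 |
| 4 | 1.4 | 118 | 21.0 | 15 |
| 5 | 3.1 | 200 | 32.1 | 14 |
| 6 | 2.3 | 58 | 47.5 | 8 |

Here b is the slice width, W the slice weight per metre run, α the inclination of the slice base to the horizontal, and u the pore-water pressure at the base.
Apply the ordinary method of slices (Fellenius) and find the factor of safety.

FS = 0.90

Ordinary method of slices: FS = Σ[c'·Δl_i + (W_i cosα_i − u_i·Δl_i)·tanφ'] / Σ W_i sinα_i, with Δl_i = b_i / cosα_i.
Slice 1: Δl = 1.5/cos(-2.5°) = 1.501 m; N'_1 = 35·cos(-2.5°) − 12·1.501 = 16.9; c'Δl = 6.91; W sinα = -1.5
Slice 2: Δl = 2.3/cos5.9° = 2.312 m; N'_2 = 184·cos5.9° − 34·2.312 = 104.4; c'Δl = 10.64; W sinα = 18.9
Slice 3: Δl = 1.5/cos14.4° = 1.549 m; N'_3 = 138·cos14.4° − 46·1.549 = 62.4; c'Δl = 7.12; W sinα = 34.3
Slice 4: Δl = 1.4/cos21.0° = 1.500 m; N'_4 = 118·cos21.0° − 15·1.500 = 87.7; c'Δl = 6.90; W sinα = 42.3
Slice 5: Δl = 3.1/cos32.1° = 3.659 m; N'_5 = 200·cos32.1° − 14·3.659 = 118.2; c'Δl = 16.83; W sinα = 106.3
Slice 6: Δl = 2.3/cos47.5° = 3.404 m; N'_6 = 58·cos47.5° − 8·3.404 = 11.9; c'Δl = 15.66; W sinα = 42.8
Σc'Δl = 64.1 kN/m; ΣN' = 401.6 kN/m; ΣW sinα = 243.0 kN/m
Resisting = 64.1 + 401.6·tan21.2° = 64.1 + 155.8 = 219.8 kN/m
FS = 219.8 / 243.0 = 0.905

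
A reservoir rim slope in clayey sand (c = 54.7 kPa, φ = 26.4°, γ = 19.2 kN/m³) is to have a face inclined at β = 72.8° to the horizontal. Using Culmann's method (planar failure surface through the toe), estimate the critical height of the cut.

H_c = 31.42 m

Culmann's analysis gives the critical failure plane at α_cr = (β + φ)/2 = (72.8 + 26.4)/2 = 49.6°, and the critical height
H_c = (4c/γ) · sinβ cosφ / [1 − cos(β − φ)]
    = (4·54.7/19.2) · sin72.8°·cos26.4° / [1 − cos(46.4°)]
    = 11.396 · 0.9553·0.8957 / [1 − 0.6896]
    = 11.396 · 0.8557 / 0.3104
    = 31.42 m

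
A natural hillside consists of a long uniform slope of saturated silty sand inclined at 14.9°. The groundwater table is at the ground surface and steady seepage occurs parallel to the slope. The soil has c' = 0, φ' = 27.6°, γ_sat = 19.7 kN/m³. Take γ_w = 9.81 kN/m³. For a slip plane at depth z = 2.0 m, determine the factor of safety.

FS = 0.99

With seepage parallel to the slope and the water table at the surface, the effective normal stress on the slip plane uses the buoyant unit weight γ' = γ_sat − γ_w while the driving shear stress uses γ_sat:
FS = [c' + γ' z cos²β tanφ'] / [γ_sat z sinβ cosβ]
(For c' = 0 this reduces to FS = (γ'/γ_sat)·tanφ'/tanβ.)
γ' = 19.7 − 9.81 = 9.89 kN/m³
Numerator = 0.0 + 9.89·2.0·cos²14.9°·tan27.6° = 0.0 + 9.89·2.0·0.9339·0.5228 = 9.657 kPa
Denominator = 19.7·2.0·sin14.9°·cos14.9° = 19.7·2.0·0.2571·0.9664 = 9.790 kPa
FS = 9.657 / 9.790 = 0.986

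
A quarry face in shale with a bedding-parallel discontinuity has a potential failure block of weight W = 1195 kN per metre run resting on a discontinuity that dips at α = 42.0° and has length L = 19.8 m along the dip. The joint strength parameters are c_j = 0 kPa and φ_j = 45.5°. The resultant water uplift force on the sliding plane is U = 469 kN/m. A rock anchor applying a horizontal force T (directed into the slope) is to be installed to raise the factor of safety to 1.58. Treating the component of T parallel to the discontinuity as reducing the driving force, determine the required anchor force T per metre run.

T = 451 kN/m

Resolving forces along and normal to the sliding plane, with the horizontal anchor force T adding T·sinα to the effective normal force and T·cosα acting up the plane against the driving force:
FS = [c_jL + (W cosα − U + T sinα) tanφ_j] / [W sinα − T cosα]
Without the anchor: N' = 419.1 kN/m, driving T_d = 799.6 kN/m, resisting R = 0·19.8 + 419.1·tan45.5° = 426.4 kN/m, FS = 0.53.
Setting FS = 1.58 and solving for T:
1.58·(799.6 − T cos42.0°) = 426.4 + T sin42.0°·tan45.5°
T·(sin42.0°·tan45.5° + 1.58·cos42.0°) = 1.58·799.6 − 426.4
T·(0.6691·1.0176 + 1.58·0.7431) = 1263.4 − 426.4 = 836.9
T·1.8551 = 836.9
T = 451.2 kN/m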